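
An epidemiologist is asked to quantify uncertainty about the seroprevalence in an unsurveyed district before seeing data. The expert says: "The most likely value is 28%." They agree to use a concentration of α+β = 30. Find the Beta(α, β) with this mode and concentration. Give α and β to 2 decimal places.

α = 8.84, β = 21.16

For α,β > 1 the Beta mode is (α−1)/(α+β−2). With α+β = 30, the mode is (α−1)/28.
Set (α−1)/28 = 0.28 → α = 1 + 0.28·28 = 8.84.
β = 30 − α = 21.16.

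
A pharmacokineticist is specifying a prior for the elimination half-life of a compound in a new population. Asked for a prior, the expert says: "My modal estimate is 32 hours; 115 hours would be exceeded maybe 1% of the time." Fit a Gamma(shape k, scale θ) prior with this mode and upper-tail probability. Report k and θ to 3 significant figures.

Gamma(k,θ) with k>1 has mode (k−1)θ, so θ = 32/(k−1).
Need P(X < 115) = 0.99 with θ tied to k this way. Start at k = 2, θ = 32: P(X<115) ≈ 0.874.
Too low — raise k to concentrate. Iterating converges to k ≈ 3.63.
Then θ = 32/(3.63−1) ≈ 12.2.

k ≈ 3.63, θ ≈ 12.2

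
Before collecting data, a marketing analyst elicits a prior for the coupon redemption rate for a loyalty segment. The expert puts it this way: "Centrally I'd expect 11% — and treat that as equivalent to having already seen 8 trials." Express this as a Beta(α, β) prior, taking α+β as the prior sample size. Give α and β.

Under the effective-sample-size interpretation, Beta(α, β) has prior mean α/(α+β) and prior sample size α+β.
So α+β = 8 and α/(α+β) = 0.11, giving α = 0.11·8 = 0.88 and β = 8 − 0.88 = 7.12.

α = 0.88, β = 7.12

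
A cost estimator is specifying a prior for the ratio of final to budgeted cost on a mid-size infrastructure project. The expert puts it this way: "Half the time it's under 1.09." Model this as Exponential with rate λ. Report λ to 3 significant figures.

λ ≈ 0.636

Exponential median = ln 2 / λ, so λ = ln 2 / 1.09 = 0.636.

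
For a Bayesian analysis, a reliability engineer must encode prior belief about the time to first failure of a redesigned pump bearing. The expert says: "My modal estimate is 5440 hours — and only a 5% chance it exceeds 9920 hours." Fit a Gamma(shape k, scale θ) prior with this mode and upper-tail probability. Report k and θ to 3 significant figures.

Gamma(k,θ) with k>1 has mode (k−1)θ, so θ = 5440/(k−1).
Need P(X < 9920) = 0.95 with θ tied to k this way. Start at k = 2, θ = 5440: P(X<9920) ≈ 0.544.
Too low — raise k to concentrate. Iterating converges to k ≈ 8.72.
Then θ = 5440/(8.72−1) ≈ 705.

k ≈ 8.72, θ ≈ 705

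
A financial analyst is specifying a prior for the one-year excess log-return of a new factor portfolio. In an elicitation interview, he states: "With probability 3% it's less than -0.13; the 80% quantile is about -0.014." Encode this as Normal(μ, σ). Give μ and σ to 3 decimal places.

The p-quantile of Normal(μ,σ) is μ + z_p·σ, with z_{0.03} = -1.881 and z_{0.8} = 0.8416.
Eliminate σ: μ = (z₂·x₁ − z₁·x₂)/(z₂ − z₁) = (0.8416·-0.13 − (-1.881)·-0.014)/2.722 = -0.050.
Then σ = (x₂ − x₁)/(z₂ − z₁) = (-0.014 − -0.13)/2.722 = 0.043.

μ = -0.050, σ = 0.043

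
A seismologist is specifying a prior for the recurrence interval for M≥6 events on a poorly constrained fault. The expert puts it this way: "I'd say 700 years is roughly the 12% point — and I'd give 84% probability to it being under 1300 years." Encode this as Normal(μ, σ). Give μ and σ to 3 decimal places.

μ = 1024.964, σ = 276.568

The p-quantile of Normal(μ,σ) is μ + z_p·σ, with z_{0.12} = -1.175 and z_{0.84} = 0.9945.
Eliminate σ: μ = (z₂·x₁ − z₁·x₂)/(z₂ − z₁) = (0.9945·700 − (-1.175)·1300)/2.169 = 1024.964.
Then σ = (x₂ − x₁)/(z₂ − z₁) = (1300 − 700)/2.169 = 276.568.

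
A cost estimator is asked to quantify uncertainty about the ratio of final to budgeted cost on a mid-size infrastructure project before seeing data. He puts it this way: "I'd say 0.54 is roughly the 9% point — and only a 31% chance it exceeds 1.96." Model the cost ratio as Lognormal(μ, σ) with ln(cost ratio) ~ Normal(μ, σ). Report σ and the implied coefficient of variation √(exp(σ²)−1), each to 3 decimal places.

If T ~ Lognormal(μ,σ) then ln T ~ Normal(μ,σ), so the p-quantile of ln T is μ + z_p·σ.
ln(0.54) = -0.6162 and ln(1.96) = 0.6729; z_{0.09} = -1.341, z_{0.69} = 0.4959.
σ = (0.6729 − -0.6162)/(0.4959 − (-1.341)) = 0.702.
μ = -0.6162 − (-1.341)·0.702 = 0.325.
CV = √(exp(σ²)−1) = √(exp(0.4927)−1) = 0.798.

σ ≈ 0.702, CV ≈ 0.798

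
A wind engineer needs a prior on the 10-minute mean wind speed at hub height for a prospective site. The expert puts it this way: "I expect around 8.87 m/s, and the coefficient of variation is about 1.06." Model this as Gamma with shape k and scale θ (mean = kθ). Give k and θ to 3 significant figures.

For Gamma(k, scale θ): mean = kθ, variance = kθ², so CV = 1/√k.
CV = 1.06, hence k = 1/CV² = 0.89.
Then θ = mean/k = 8.87/0.89 = 9.97.

k ≈ 0.89, θ ≈ 9.97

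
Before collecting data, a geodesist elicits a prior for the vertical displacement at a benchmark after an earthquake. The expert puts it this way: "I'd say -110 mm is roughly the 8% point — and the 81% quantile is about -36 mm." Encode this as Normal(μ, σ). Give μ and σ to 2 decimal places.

For Normal(μ,σ), the p-quantile is μ + z_p·σ. Here z_{0.08} = -1.405, z_{0.81} = 0.8779.
So -110 = μ − 1.405σ and -36 = μ + 0.8779σ.
Subtracting: σ = (-36 − -110)/(0.8779 − (-1.405)) = 32.41.
Then μ = -110 − (-1.405)·32.41 = -64.46.

μ = -64.46, σ = 32.41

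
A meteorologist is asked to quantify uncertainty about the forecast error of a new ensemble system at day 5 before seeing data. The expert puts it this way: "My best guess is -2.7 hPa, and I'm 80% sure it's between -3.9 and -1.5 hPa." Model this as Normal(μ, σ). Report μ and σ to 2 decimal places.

μ = -2.70, σ = 0.94

A symmetric 80% interval runs μ ± z·σ with z = 1.282.
Half-width = 1.2, so σ = 1.2/1.282 = 0.94.
μ is the stated best guess, -2.70.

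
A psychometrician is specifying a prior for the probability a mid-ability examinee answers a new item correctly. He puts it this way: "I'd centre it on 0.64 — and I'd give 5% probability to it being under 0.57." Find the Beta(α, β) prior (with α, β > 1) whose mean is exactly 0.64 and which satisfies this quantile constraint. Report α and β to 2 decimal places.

α ≈ 83.73, β ≈ 47.10

With mean 0.64 fixed, write α = 0.64s, β = 0.36s where s = α+β.
Need P(θ < 0.57) = 0.05 under Beta(0.64s, 0.36s). Normal approximation: (q−m)/√(m(1−m)/s) ≈ z_{0.05} = -1.64, so s ≈ 0.64·0.36·(-1.64)²/(0.57−0.64)² = 127.2.
At s = 127.2: P(θ<0.57) ≈ 0.052. Adjusting to match 0.05 gives s ≈ 130.83.
So α = 0.64·130.83 ≈ 83.73, β = 0.36·130.83 ≈ 47.10.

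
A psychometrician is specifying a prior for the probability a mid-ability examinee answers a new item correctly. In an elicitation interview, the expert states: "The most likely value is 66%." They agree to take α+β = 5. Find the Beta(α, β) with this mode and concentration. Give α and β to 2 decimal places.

α = 2.98, β = 2.02

For α,β > 1 the Beta mode is (α−1)/(α+β−2). With α+β = 5, the mode is (α−1)/3.
Set (α−1)/3 = 0.66 → α = 1 + 0.66·3 = 2.98.
β = 5 − α = 2.02.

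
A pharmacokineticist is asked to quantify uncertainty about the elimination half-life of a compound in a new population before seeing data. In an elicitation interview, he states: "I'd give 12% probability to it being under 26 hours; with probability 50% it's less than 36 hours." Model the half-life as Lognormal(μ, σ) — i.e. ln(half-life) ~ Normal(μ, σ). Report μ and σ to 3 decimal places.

μ ≈ 3.584, σ ≈ 0.277

If T ~ Lognormal(μ,σ) then ln T ~ Normal(μ,σ), so the p-quantile of ln T is μ + z_p·σ.
ln(26) = 3.258 and ln(36) = 3.584; z_{0.12} = -1.175, z_{0.5} = 0.
σ = (3.584 − 3.258)/(0 − (-1.175)) = 0.277.
μ = 3.258 − (-1.175)·0.277 = 3.584.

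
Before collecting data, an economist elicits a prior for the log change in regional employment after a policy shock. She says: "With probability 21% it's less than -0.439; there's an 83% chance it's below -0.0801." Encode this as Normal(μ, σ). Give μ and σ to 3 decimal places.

The p-quantile of Normal(μ,σ) is μ + z_p·σ, with z_{0.21} = -0.8064 and z_{0.83} = 0.9542.
Eliminate σ: μ = (z₂·x₁ − z₁·x₂)/(z₂ − z₁) = (0.9542·-0.439 − (-0.8064)·-0.0801)/1.761 = -0.275.
Then σ = (x₂ − x₁)/(z₂ − z₁) = (-0.0801 − -0.439)/1.761 = 0.204.

μ = -0.275, σ = 0.204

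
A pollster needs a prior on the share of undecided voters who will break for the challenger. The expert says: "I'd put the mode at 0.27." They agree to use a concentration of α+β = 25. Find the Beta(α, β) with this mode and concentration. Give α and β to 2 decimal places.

For α,β > 1 the Beta mode is (α−1)/(α+β−2). With α+β = 25, the mode is (α−1)/23.
Set (α−1)/23 = 0.27 → α = 1 + 0.27·23 = 7.21.
β = 25 − α = 17.79.

α = 7.21, β = 17.79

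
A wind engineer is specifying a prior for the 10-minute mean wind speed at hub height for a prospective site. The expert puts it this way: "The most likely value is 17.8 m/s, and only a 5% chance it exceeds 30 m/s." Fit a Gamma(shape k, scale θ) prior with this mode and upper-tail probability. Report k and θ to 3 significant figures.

Gamma(k,θ) with k>1 has mode (k−1)θ, so θ = 17.8/(k−1).
Need P(X < 30) = 0.95 with θ tied to k this way. Start at k = 2, θ = 17.8: P(X<30) ≈ 0.502.
Too low — raise k to concentrate. Iterating converges to k ≈ 11.2.
Then θ = 17.8/(11.2−1) ≈ 1.74.

k ≈ 11.2, θ ≈ 1.74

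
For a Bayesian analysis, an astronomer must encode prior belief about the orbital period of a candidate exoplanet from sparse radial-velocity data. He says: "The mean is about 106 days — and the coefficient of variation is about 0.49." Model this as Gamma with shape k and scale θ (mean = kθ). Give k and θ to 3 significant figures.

k ≈ 4.16, θ ≈ 25.5

For Gamma(k, scale θ): mean = kθ, variance = kθ², so CV = 1/√k.
CV = 0.49, hence k = 1/CV² = 4.16.
Then θ = mean/k = 106/4.16 = 25.5.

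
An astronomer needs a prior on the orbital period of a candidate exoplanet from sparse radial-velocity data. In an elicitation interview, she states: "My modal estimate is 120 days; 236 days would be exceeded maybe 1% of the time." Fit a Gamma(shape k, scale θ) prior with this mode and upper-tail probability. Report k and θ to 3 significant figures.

Gamma(k,θ) with k>1 has mode (k−1)θ, so θ = 120/(k−1).
Need P(X < 236) = 0.99 with θ tied to k this way. Start at k = 2, θ = 120: P(X<236) ≈ 0.585.
Too low — raise k to concentrate. Iterating converges to k ≈ 11.8.
Then θ = 120/(11.8−1) ≈ 11.1.

k ≈ 11.8, θ ≈ 11.1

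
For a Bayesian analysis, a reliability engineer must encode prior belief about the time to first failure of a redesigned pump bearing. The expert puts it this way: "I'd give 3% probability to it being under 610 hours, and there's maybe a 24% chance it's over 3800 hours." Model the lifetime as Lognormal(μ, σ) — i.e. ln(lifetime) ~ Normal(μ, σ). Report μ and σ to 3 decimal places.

μ ≈ 7.743, σ ≈ 0.707

If T ~ Lognormal(μ,σ) then ln T ~ Normal(μ,σ), so the p-quantile of ln T is μ + z_p·σ.
ln(610) = 6.413 and ln(3800) = 8.243; z_{0.03} = -1.881, z_{0.76} = 0.7063.
σ = (8.243 − 6.413)/(0.7063 − (-1.881)) = 0.707.
μ = 6.413 − (-1.881)·0.707 = 7.743.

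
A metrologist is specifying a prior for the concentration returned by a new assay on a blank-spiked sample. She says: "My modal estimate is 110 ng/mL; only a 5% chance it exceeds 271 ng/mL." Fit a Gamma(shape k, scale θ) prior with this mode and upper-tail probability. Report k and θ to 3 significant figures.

k ≈ 4.35, θ ≈ 32.9

Gamma(k,θ) with k>1 has mode (k−1)θ, so θ = 110/(k−1).
Need P(X < 271) = 0.95 with θ tied to k this way. Start at k = 2, θ = 110: P(X<271) ≈ 0.705.
Too low — raise k to concentrate. Iterating converges to k ≈ 4.35.
Then θ = 110/(4.35−1) ≈ 32.9.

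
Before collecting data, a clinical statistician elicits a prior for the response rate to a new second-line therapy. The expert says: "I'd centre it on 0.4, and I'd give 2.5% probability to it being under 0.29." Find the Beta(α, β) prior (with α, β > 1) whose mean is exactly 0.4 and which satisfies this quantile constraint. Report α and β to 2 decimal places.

α ≈ 28.47, β ≈ 42.70

With mean 0.4 fixed, write α = 0.4s, β = 0.6s where s = α+β.
Need P(θ < 0.29) = 0.025 under Beta(0.4s, 0.6s). Normal approximation: (q−m)/√(m(1−m)/s) ≈ z_{0.025} = -1.96, so s ≈ 0.4·0.6·(-1.96)²/(0.29−0.4)² = 76.2.
At s = 76.2: P(θ<0.29) ≈ 0.021. Adjusting to match 0.025 gives s ≈ 71.16.
So α = 0.4·71.16 ≈ 28.47, β = 0.6·71.16 ≈ 42.70.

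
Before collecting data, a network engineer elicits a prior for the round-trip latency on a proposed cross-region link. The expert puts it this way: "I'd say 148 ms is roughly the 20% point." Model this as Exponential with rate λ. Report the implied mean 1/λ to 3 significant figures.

mean ≈ 663 ms

P(T < 148.0) = 1 − e^(−λ·148.0) = 0.2, so λ = −ln(1−0.2)/148.0 = −ln(0.8)/148.0 = 0.00151.
Mean = 1/λ = 663 ms.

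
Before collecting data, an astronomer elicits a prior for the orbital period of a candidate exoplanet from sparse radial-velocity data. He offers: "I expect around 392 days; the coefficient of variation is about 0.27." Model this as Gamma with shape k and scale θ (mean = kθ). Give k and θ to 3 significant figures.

For Gamma(k, scale θ): mean = kθ, variance = kθ², so CV = 1/√k.
CV = 0.27, hence k = 1/CV² = 13.7.
Then θ = mean/k = 392/13.7 = 28.6.

k ≈ 13.7, θ ≈ 28.6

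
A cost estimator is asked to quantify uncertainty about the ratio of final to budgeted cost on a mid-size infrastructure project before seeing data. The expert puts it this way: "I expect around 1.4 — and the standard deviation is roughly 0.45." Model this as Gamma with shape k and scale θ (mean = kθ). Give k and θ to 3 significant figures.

k ≈ 9.68, θ ≈ 0.145

For Gamma(k, scale θ): mean = kθ, variance = kθ², so CV = 1/√k.
CV = SD/mean = 0.45/1.4 = 0.3214, hence k = 1/CV² = 9.68.
Then θ = mean/k = 1.4/9.68 = 0.145.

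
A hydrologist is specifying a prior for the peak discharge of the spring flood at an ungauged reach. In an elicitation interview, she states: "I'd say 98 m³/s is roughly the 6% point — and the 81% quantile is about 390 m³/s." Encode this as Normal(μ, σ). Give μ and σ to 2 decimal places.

For Normal(μ,σ), the p-quantile is μ + z_p·σ. Here z_{0.06} = -1.555, z_{0.81} = 0.8779.
So 98 = μ − 1.555σ and 390 = μ + 0.8779σ.
Subtracting: σ = (390 − 98)/(0.8779 − (-1.555)) = 120.03.
Then μ = 98 − (-1.555)·120.03 = 284.62.

μ = 284.62, σ = 120.03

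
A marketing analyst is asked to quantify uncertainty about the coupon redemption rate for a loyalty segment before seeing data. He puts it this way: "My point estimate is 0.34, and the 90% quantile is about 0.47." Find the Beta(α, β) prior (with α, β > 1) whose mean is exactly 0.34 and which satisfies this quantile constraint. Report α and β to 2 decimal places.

With mean 0.34 fixed, write α = 0.34s, β = 0.66s where s = α+β.
Need P(θ < 0.47) = 0.9 under Beta(0.34s, 0.66s). Normal approximation: (q−m)/√(m(1−m)/s) ≈ z_{0.9} = 1.28, so s ≈ 0.34·0.66·(1.28)²/(0.47−0.34)² = 21.8.
At s = 21.8: P(θ<0.47) ≈ 0.897. Adjusting to match 0.9 gives s ≈ 22.46.
So α = 0.34·22.46 ≈ 7.64, β = 0.66·22.46 ≈ 14.82.

α ≈ 7.64, β ≈ 14.82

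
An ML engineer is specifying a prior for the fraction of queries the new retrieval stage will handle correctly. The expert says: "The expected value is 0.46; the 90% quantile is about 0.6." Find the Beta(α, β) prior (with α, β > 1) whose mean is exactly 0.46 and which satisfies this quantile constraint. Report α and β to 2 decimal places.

α ≈ 9.54, β ≈ 11.19

With mean 0.46 fixed, write α = 0.46s, β = 0.54s where s = α+β.
Need P(θ < 0.6) = 0.9 under Beta(0.46s, 0.54s). Normal approximation: (q−m)/√(m(1−m)/s) ≈ z_{0.9} = 1.28, so s ≈ 0.46·0.54·(1.28)²/(0.6−0.46)² = 20.8.
At s = 20.8: P(θ<0.6) ≈ 0.900. Adjusting to match 0.9 gives s ≈ 20.73.
So α = 0.46·20.73 ≈ 9.54, β = 0.54·20.73 ≈ 11.19.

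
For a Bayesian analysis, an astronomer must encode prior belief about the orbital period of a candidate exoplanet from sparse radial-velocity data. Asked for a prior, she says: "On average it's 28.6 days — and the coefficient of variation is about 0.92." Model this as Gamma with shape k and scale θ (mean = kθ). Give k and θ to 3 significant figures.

k ≈ 1.18, θ ≈ 24.2

For Gamma(k, scale θ): mean = kθ, variance = kθ², so CV = 1/√k.
CV = 0.92, hence k = 1/CV² = 1.18.
Then θ = mean/k = 28.6/1.18 = 24.2.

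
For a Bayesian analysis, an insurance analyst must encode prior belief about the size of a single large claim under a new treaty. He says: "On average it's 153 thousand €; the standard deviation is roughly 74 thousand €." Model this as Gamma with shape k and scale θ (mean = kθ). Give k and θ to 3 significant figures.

k ≈ 4.27, θ ≈ 35.8

For Gamma(k, scale θ): mean = kθ, variance = kθ², so CV = 1/√k.
CV = SD/mean = 74/153 = 0.4837, hence k = 1/CV² = 4.27.
Then θ = mean/k = 153/4.27 = 35.8.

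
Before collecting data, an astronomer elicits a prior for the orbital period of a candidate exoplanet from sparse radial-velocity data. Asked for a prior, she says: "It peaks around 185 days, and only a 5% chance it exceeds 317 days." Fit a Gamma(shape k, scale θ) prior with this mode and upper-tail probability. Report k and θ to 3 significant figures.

k ≈ 10.6, θ ≈ 19.2

Gamma(k,θ) with k>1 has mode (k−1)θ, so θ = 185/(k−1).
Need P(X < 317) = 0.95 with θ tied to k this way. Start at k = 2, θ = 185: P(X<317) ≈ 0.511.
Too low — raise k to concentrate. Iterating converges to k ≈ 10.6.
Then θ = 185/(10.6−1) ≈ 19.2.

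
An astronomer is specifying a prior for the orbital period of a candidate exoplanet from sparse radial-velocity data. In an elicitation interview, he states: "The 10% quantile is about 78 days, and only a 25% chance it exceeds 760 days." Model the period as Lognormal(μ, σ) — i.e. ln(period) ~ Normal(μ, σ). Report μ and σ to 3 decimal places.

μ ≈ 5.848, σ ≈ 1.164

If T ~ Lognormal(μ,σ) then ln T ~ Normal(μ,σ), so the p-quantile of ln T is μ + z_p·σ.
ln(78) = 4.357 and ln(760) = 6.633; z_{0.1} = -1.282, z_{0.75} = 0.6745.
σ = (6.633 − 4.357)/(0.6745 − (-1.282)) = 1.164.
μ = 4.357 − (-1.282)·1.164 = 5.848.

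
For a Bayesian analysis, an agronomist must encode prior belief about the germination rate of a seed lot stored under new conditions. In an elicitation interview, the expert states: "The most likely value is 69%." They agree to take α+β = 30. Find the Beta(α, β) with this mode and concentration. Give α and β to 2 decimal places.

α = 20.32, β = 9.68

For α,β > 1 the Beta mode is (α−1)/(α+β−2). With α+β = 30, the mode is (α−1)/28.
Set (α−1)/28 = 0.69 → α = 1 + 0.69·28 = 20.32.
β = 30 − α = 9.68.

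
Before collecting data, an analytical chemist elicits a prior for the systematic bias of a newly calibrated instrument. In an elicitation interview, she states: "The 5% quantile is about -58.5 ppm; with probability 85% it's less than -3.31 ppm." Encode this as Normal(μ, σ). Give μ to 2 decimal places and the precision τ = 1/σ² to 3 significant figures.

μ = -24.64, τ = 0.00236

The p-quantile of Normal(μ,σ) is μ + z_p·σ, with z_{0.05} = -1.645 and z_{0.85} = 1.036.
Eliminate σ: μ = (z₂·x₁ − z₁·x₂)/(z₂ − z₁) = (1.036·-58.5 − (-1.645)·-3.31)/2.681 = -24.64.
Then σ = (x₂ − x₁)/(z₂ − z₁) = (-3.31 − -58.5)/2.681 = 20.58.
Precision τ = 1/σ² = 1/20.58² = 0.00236.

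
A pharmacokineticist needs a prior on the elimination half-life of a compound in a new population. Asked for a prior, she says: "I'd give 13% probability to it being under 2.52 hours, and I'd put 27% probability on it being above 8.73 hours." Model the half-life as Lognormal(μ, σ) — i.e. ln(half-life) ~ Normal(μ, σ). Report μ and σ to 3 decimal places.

μ ≈ 1.729, σ ≈ 0.714

If T ~ Lognormal(μ,σ) then ln T ~ Normal(μ,σ), so the p-quantile of ln T is μ + z_p·σ.
ln(2.52) = 0.9243 and ln(8.73) = 2.167; z_{0.13} = -1.126, z_{0.73} = 0.6128.
σ = (2.167 − 0.9243)/(0.6128 − (-1.126)) = 0.714.
μ = 0.9243 − (-1.126)·0.714 = 1.729.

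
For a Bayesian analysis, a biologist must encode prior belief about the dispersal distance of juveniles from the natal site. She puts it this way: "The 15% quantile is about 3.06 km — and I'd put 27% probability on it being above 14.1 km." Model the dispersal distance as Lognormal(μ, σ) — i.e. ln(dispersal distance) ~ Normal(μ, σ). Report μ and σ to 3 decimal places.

μ ≈ 2.079, σ ≈ 0.926

If T ~ Lognormal(μ,σ) then ln T ~ Normal(μ,σ), so the p-quantile of ln T is μ + z_p·σ.
ln(3.06) = 1.118 and ln(14.1) = 2.646; z_{0.15} = -1.036, z_{0.73} = 0.6128.
σ = (2.646 − 1.118)/(0.6128 − (-1.036)) = 0.926.
μ = 1.118 − (-1.036)·0.926 = 2.079.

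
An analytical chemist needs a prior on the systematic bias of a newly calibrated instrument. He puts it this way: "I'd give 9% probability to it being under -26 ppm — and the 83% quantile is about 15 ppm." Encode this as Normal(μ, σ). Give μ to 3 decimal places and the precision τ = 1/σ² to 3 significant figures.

μ = -2.047, τ = 0.00313

The p-quantile of Normal(μ,σ) is μ + z_p·σ, with z_{0.09} = -1.341 and z_{0.83} = 0.9542.
Eliminate σ: μ = (z₂·x₁ − z₁·x₂)/(z₂ − z₁) = (0.9542·-26 − (-1.341)·15)/2.295 = -2.047.
Then σ = (x₂ − x₁)/(z₂ − z₁) = (15 − -26)/2.295 = 17.866.
Precision τ = 1/σ² = 1/17.87² = 0.00313.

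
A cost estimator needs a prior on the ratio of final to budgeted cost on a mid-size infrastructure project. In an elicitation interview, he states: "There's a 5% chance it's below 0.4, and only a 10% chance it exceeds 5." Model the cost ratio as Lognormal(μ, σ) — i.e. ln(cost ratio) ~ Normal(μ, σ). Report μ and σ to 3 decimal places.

If T ~ Lognormal(μ,σ) then ln T ~ Normal(μ,σ), so the p-quantile of ln T is μ + z_p·σ.
ln(0.4) = -0.9163 and ln(5) = 1.609; z_{0.05} = -1.645, z_{0.9} = 1.282.
σ = (1.609 − -0.9163)/(1.282 − (-1.645)) = 0.863.
μ = -0.9163 − (-1.645)·0.863 = 0.503.

μ ≈ 0.503, σ ≈ 0.863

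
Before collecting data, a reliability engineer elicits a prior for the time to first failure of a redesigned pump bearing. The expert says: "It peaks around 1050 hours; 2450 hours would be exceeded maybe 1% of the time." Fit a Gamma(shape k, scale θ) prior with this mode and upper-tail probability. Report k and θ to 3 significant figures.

Gamma(k,θ) with k>1 has mode (k−1)θ, so θ = 1050/(k−1).
Need P(X < 2450) = 0.99 with θ tied to k this way. Start at k = 2, θ = 1050: P(X<2450) ≈ 0.677.
Too low — raise k to concentrate. Iterating converges to k ≈ 7.63.
Then θ = 1050/(7.63−1) ≈ 158.

k ≈ 7.63, θ ≈ 158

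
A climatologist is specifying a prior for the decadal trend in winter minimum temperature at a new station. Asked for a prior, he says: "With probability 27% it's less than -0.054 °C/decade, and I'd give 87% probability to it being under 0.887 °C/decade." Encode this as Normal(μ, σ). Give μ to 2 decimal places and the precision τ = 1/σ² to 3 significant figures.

The p-quantile of Normal(μ,σ) is μ + z_p·σ, with z_{0.27} = -0.6128 and z_{0.87} = 1.126.
Eliminate σ: μ = (z₂·x₁ − z₁·x₂)/(z₂ − z₁) = (1.126·-0.054 − (-0.6128)·0.887)/1.739 = 0.28.
Then σ = (x₂ − x₁)/(z₂ − z₁) = (0.887 − -0.054)/1.739 = 0.54.
Precision τ = 1/σ² = 1/0.5411² = 3.42.

μ = 0.28, τ = 3.42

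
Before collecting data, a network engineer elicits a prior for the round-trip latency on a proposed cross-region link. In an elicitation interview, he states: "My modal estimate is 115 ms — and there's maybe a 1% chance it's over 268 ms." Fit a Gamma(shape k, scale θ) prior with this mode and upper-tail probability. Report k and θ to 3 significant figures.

k ≈ 7.66, θ ≈ 17.3

Gamma(k,θ) with k>1 has mode (k−1)θ, so θ = 115/(k−1).
Need P(X < 268) = 0.99 with θ tied to k this way. Start at k = 2, θ = 115: P(X<268) ≈ 0.676.
Too low — raise k to concentrate. Iterating converges to k ≈ 7.66.
Then θ = 115/(7.66−1) ≈ 17.3.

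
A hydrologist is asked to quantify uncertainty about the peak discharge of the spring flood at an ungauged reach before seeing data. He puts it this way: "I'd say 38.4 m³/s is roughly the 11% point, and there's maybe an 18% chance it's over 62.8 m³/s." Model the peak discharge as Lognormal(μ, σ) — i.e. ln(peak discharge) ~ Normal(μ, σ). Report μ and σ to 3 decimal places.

If T ~ Lognormal(μ,σ) then ln T ~ Normal(μ,σ), so the p-quantile of ln T is μ + z_p·σ.
ln(38.4) = 3.648 and ln(62.8) = 4.14; z_{0.11} = -1.227, z_{0.82} = 0.9154.
σ = (4.14 − 3.648)/(0.9154 − (-1.227)) = 0.230.
μ = 3.648 − (-1.227)·0.230 = 3.930.

μ ≈ 3.930, σ ≈ 0.230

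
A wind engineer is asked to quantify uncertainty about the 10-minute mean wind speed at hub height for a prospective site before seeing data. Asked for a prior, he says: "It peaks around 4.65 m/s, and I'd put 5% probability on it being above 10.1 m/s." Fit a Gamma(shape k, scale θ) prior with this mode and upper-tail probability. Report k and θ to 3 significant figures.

k ≈ 5.58, θ ≈ 1.02

Gamma(k,θ) with k>1 has mode (k−1)θ, so θ = 4.65/(k−1).
Need P(X < 10.1) = 0.95 with θ tied to k this way. Start at k = 2, θ = 4.65: P(X<10.1) ≈ 0.639.
Too low — raise k to concentrate. Iterating converges to k ≈ 5.58.
Then θ = 4.65/(5.58−1) ≈ 1.02.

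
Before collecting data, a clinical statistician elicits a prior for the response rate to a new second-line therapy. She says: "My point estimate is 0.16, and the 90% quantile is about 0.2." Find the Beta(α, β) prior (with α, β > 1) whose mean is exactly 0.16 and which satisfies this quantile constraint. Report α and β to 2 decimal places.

With mean 0.16 fixed, write α = 0.16s, β = 0.84s where s = α+β.
Need P(θ < 0.2) = 0.9 under Beta(0.16s, 0.84s). Normal approximation: (q−m)/√(m(1−m)/s) ≈ z_{0.9} = 1.28, so s ≈ 0.16·0.84·(1.28)²/(0.2−0.16)² = 138.0.
At s = 138.0: P(θ<0.2) ≈ 0.896. Adjusting to match 0.9 gives s ≈ 143.92.
So α = 0.16·143.92 ≈ 23.03, β = 0.84·143.92 ≈ 120.90.

α ≈ 23.03, β ≈ 120.90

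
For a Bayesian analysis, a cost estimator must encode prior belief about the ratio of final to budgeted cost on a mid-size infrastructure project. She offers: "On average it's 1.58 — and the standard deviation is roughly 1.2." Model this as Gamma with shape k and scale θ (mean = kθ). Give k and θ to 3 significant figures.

k ≈ 1.73, θ ≈ 0.911

For Gamma(k, scale θ): mean = kθ, variance = kθ², so CV = 1/√k.
CV = SD/mean = 1.2/1.58 = 0.7595, hence k = 1/CV² = 1.73.
Then θ = mean/k = 1.58/1.73 = 0.911.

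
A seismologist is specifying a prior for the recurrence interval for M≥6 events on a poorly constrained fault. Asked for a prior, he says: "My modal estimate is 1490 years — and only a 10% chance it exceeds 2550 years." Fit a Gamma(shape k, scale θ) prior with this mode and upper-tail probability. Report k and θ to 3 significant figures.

Gamma(k,θ) with k>1 has mode (k−1)θ, so θ = 1490/(k−1).
Need P(X < 2550) = 0.9 with θ tied to k this way. Start at k = 2, θ = 1490: P(X<2550) ≈ 0.510.
Too low — raise k to concentrate. Iterating converges to k ≈ 7.56.
Then θ = 1490/(7.56−1) ≈ 227.

k ≈ 7.56, θ ≈ 227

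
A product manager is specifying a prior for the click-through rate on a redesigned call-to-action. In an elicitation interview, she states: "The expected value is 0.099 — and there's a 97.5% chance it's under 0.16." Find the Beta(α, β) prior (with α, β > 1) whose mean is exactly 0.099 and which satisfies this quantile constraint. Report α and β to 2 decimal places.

With mean 0.099 fixed, write α = 0.099s, β = 0.901s where s = α+β.
Need P(θ < 0.16) = 0.975 under Beta(0.099s, 0.901s). Normal approximation: (q−m)/√(m(1−m)/s) ≈ z_{0.975} = 1.96, so s ≈ 0.099·0.901·(1.96)²/(0.16−0.099)² = 92.1.
At s = 92.1: P(θ<0.16) ≈ 0.963. Adjusting to match 0.975 gives s ≈ 113.40.
So α = 0.099·113.40 ≈ 11.23, β = 0.901·113.40 ≈ 102.17.

α ≈ 11.23, β ≈ 102.17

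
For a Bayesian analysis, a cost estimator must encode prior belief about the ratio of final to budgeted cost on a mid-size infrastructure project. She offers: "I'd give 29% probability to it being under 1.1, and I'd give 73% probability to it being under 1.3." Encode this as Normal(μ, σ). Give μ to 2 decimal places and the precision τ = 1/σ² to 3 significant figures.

For Normal(μ,σ), the p-quantile is μ + z_p·σ. Here z_{0.29} = -0.5534, z_{0.73} = 0.6128.
So 1.1 = μ − 0.5534σ and 1.3 = μ + 0.6128σ.
Subtracting: σ = (1.3 − 1.1)/(0.6128 − (-0.5534)) = 0.17.
Then μ = 1.1 − (-0.5534)·0.17 = 1.19.
Precision τ = 1/σ² = 1/0.1715² = 34.

μ = 1.19, τ = 34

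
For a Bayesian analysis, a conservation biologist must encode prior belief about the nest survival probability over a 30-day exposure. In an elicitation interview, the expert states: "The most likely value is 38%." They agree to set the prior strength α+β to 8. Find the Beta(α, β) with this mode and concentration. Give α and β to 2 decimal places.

α = 3.28, β = 4.72

For α,β > 1 the Beta mode is (α−1)/(α+β−2). With α+β = 8, the mode is (α−1)/6.
Set (α−1)/6 = 0.38 → α = 1 + 0.38·6 = 3.28.
β = 8 − α = 4.72.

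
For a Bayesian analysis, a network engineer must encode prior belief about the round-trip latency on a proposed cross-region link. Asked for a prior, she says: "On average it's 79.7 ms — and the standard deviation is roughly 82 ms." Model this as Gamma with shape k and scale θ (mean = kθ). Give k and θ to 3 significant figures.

k ≈ 0.945, θ ≈ 84.4

For Gamma(k, scale θ): mean = kθ, variance = kθ², so CV = 1/√k.
CV = SD/mean = 82/79.7 = 1.029, hence k = 1/CV² = 0.945.
Then θ = mean/k = 79.7/0.945 = 84.4.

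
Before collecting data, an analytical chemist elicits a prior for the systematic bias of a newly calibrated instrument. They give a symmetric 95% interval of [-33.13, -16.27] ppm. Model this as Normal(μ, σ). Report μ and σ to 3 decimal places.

μ = -24.700, σ = 4.301

A symmetric 95% interval runs μ ± z·σ with z = 1.96.
Half-width = 8.43, so σ = 8.43/1.96 = 4.301.
μ is the interval midpoint, -24.700.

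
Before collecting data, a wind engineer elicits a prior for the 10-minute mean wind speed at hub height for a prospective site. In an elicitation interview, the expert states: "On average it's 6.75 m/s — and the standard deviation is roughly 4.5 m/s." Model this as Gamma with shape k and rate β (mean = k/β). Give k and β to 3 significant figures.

For Gamma(k, rate β): mean = k/β, variance = k/β², so CV = 1/√k.
CV = SD/mean = 4.5/6.75 = 0.6667, hence k = 1/CV² = 2.25.
Then β = k/mean = 2.25/6.75 = 0.333.

k ≈ 2.25, β ≈ 0.333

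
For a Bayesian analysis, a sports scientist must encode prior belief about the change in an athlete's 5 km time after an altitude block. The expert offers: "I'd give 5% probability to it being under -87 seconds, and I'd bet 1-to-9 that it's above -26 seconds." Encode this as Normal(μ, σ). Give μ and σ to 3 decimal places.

For Normal(μ,σ), the p-quantile is μ + z_p·σ. Here z_{0.05} = -1.645, z_{0.9} = 1.282.
So -87 = μ − 1.645σ and -26 = μ + 1.282σ.
Subtracting: σ = (-26 − -87)/(1.282 − (-1.645)) = 20.845.
Then μ = -87 − (-1.645)·20.845 = -52.714.

μ = -52.714, σ = 20.845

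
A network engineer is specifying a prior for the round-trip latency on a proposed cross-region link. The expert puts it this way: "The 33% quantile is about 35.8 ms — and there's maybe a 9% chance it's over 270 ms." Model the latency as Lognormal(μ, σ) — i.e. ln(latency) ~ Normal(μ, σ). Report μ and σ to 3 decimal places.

If T ~ Lognormal(μ,σ) then ln T ~ Normal(μ,σ), so the p-quantile of ln T is μ + z_p·σ.
ln(35.8) = 3.578 and ln(270) = 5.598; z_{0.33} = -0.4399, z_{0.91} = 1.341.
σ = (5.598 − 3.578)/(1.341 − (-0.4399)) = 1.135.
μ = 3.578 − (-0.4399)·1.135 = 4.077.

μ ≈ 4.077, σ ≈ 1.135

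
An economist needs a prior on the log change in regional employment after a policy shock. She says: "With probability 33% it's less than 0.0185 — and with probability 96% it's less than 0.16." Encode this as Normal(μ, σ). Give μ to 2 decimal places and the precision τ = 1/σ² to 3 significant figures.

μ = 0.05, τ = 240

For Normal(μ,σ), the p-quantile is μ + z_p·σ. Here z_{0.33} = -0.4399, z_{0.96} = 1.751.
So 0.0185 = μ − 0.4399σ and 0.16 = μ + 1.751σ.
Subtracting: σ = (0.16 − 0.0185)/(1.751 − (-0.4399)) = 0.06.
Then μ = 0.0185 − (-0.4399)·0.06 = 0.05.
Precision τ = 1/σ² = 1/0.06459² = 240.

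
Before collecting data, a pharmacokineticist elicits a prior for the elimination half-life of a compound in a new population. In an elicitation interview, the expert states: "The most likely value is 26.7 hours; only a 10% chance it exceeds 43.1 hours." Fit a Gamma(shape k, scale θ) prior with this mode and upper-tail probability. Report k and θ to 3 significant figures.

k ≈ 9.2, θ ≈ 3.25

Gamma(k,θ) with k>1 has mode (k−1)θ, so θ = 26.7/(k−1).
Need P(X < 43.1) = 0.9 with θ tied to k this way. Start at k = 2, θ = 26.7: P(X<43.1) ≈ 0.480.
Too low — raise k to concentrate. Iterating converges to k ≈ 9.2.
Then θ = 26.7/(9.2−1) ≈ 3.25.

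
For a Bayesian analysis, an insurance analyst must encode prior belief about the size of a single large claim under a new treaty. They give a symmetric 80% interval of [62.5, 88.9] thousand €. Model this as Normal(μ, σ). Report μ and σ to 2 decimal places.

A symmetric 80% interval runs μ ± z·σ with z = 1.282.
Half-width = 13.2, so σ = 13.2/1.282 = 10.30.
μ is the interval midpoint, 75.70.

μ = 75.70, σ = 10.30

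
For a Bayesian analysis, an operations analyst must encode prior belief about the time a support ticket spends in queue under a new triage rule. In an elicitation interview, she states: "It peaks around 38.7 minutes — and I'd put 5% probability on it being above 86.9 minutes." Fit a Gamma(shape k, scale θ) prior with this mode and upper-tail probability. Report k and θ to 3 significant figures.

k ≈ 5.2, θ ≈ 9.22

Gamma(k,θ) with k>1 has mode (k−1)θ, so θ = 38.7/(k−1).
Need P(X < 86.9) = 0.95 with θ tied to k this way. Start at k = 2, θ = 38.7: P(X<86.9) ≈ 0.656.
Too low — raise k to concentrate. Iterating converges to k ≈ 5.2.
Then θ = 38.7/(5.2−1) ≈ 9.22.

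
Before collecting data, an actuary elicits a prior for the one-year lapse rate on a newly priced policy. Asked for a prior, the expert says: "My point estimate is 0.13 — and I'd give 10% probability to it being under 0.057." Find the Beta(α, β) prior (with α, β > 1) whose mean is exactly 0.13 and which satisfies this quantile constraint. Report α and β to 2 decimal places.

α ≈ 3.63, β ≈ 24.31

With mean 0.13 fixed, write α = 0.13s, β = 0.87s where s = α+β.
Need P(θ < 0.057) = 0.1 under Beta(0.13s, 0.87s). Normal approximation: (q−m)/√(m(1−m)/s) ≈ z_{0.1} = -1.28, so s ≈ 0.13·0.87·(-1.28)²/(0.057−0.13)² = 34.9.
At s = 34.9: P(θ<0.057) ≈ 0.071. Adjusting to match 0.1 gives s ≈ 27.95.
So α = 0.13·27.95 ≈ 3.63, β = 0.87·27.95 ≈ 24.31.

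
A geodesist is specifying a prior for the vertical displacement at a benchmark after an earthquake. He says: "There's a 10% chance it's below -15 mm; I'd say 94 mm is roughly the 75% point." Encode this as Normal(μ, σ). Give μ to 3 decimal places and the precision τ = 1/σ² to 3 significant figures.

The p-quantile of Normal(μ,σ) is μ + z_p·σ, with z_{0.1} = -1.282 and z_{0.75} = 0.6745.
Eliminate σ: μ = (z₂·x₁ − z₁·x₂)/(z₂ − z₁) = (0.6745·-15 − (-1.282)·94)/1.956 = 56.414.
Then σ = (x₂ − x₁)/(z₂ − z₁) = (94 − -15)/1.956 = 55.725.
Precision τ = 1/σ² = 1/55.72² = 0.000322.

μ = 56.414, τ = 0.000322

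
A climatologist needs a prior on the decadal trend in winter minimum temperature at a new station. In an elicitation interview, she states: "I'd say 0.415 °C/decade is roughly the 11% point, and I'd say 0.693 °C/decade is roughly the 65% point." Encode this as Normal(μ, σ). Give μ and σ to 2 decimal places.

The p-quantile of Normal(μ,σ) is μ + z_p·σ, with z_{0.11} = -1.227 and z_{0.65} = 0.3853.
Eliminate σ: μ = (z₂·x₁ − z₁·x₂)/(z₂ − z₁) = (0.3853·0.415 − (-1.227)·0.693)/1.612 = 0.63.
Then σ = (x₂ − x₁)/(z₂ − z₁) = (0.693 − 0.415)/1.612 = 0.17.

μ = 0.63, σ = 0.17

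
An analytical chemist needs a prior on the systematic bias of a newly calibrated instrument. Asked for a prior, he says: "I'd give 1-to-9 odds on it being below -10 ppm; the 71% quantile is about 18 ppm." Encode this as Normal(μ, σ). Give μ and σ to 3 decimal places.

The p-quantile of Normal(μ,σ) is μ + z_p·σ, with z_{0.1} = -1.282 and z_{0.71} = 0.5534.
Eliminate σ: μ = (z₂·x₁ − z₁·x₂)/(z₂ − z₁) = (0.5534·-10 − (-1.282)·18)/1.835 = 9.556.
Then σ = (x₂ − x₁)/(z₂ − z₁) = (18 − -10)/1.835 = 15.259.

μ = 9.556, σ = 15.259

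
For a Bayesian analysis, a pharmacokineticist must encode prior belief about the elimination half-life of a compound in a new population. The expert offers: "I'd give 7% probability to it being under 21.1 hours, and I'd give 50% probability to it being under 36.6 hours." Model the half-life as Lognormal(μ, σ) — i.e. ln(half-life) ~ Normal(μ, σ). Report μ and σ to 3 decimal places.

If T ~ Lognormal(μ,σ) then ln T ~ Normal(μ,σ), so the p-quantile of ln T is μ + z_p·σ.
ln(21.1) = 3.049 and ln(36.6) = 3.6; z_{0.07} = -1.476, z_{0.5} = 0.
σ = (3.6 − 3.049)/(0 − (-1.476)) = 0.373.
μ = 3.049 − (-1.476)·0.373 = 3.600.

μ ≈ 3.600, σ ≈ 0.373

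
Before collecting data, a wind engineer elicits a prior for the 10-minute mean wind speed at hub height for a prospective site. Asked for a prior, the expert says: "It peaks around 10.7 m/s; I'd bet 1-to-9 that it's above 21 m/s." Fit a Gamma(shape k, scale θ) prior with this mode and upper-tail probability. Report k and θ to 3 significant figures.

Gamma(k,θ) with k>1 has mode (k−1)θ, so θ = 10.7/(k−1).
Need P(X < 21) = 0.9 with θ tied to k this way. Start at k = 2, θ = 10.7: P(X<21) ≈ 0.584.
Too low — raise k to concentrate. Iterating converges to k ≈ 5.21.
Then θ = 10.7/(5.21−1) ≈ 2.54.

k ≈ 5.21, θ ≈ 2.54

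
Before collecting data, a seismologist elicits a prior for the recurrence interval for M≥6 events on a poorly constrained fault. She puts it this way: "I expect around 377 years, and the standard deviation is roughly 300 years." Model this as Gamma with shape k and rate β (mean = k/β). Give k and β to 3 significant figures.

For Gamma(k, rate β): mean = k/β, variance = k/β², so CV = 1/√k.
CV = SD/mean = 300/377 = 0.7958, hence k = 1/CV² = 1.58.
Then β = k/mean = 1.58/377 = 0.00419.

k ≈ 1.58, β ≈ 0.00419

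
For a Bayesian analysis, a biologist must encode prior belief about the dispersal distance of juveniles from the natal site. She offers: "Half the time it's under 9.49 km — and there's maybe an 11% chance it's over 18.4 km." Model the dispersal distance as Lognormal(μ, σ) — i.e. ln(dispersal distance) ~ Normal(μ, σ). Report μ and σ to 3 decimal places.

If T ~ Lognormal(μ,σ) then ln T ~ Normal(μ,σ), so the p-quantile of ln T is μ + z_p·σ.
ln(9.49) = 2.25 and ln(18.4) = 2.912; z_{0.5} = 0, z_{0.89} = 1.227.
σ = (2.912 − 2.25)/(1.227 − (0)) = 0.540.
μ = 2.25 − (0)·0.540 = 2.250.

μ ≈ 2.250, σ ≈ 0.540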